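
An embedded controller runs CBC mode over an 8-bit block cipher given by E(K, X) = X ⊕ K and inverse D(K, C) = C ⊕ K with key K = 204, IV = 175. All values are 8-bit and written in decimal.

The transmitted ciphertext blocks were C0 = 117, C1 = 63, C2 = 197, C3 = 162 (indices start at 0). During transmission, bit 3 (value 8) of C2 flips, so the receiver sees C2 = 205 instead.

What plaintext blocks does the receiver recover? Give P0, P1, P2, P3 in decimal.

P0 = 22, P1 = 134, P2 = 62, P3 = 163

CBC decryption: P_i = D(K, C_i) ⊕ C_{i−1}, with C_{−1} = IV.
Only C2 changed, to 205. In CBC, a change in C_i garbles P_i and flips the same bit in P_{i+1}. Decrypting the received ciphertext:
P0: D(K, 117) = 185; 185 ⊕ 175 = 22.
P1: D(K, 63) = 243; 243 ⊕ 117 = 134.
P2: D(K, 205) = 1; 1 ⊕ 63 = 62.
P3: D(K, 162) = 110; 110 ⊕ 205 = 163.
Blocks that differ from the original plaintext: P2, P3.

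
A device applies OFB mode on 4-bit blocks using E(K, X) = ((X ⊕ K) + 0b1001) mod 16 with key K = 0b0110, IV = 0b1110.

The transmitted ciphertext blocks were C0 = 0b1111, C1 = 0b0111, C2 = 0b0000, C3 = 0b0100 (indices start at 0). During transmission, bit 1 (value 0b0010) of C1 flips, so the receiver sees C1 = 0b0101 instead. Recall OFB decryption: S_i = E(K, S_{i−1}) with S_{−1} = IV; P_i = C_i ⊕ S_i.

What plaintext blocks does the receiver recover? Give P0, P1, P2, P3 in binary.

Only C1 changed, to 0b0101. In OFB, a change in C_i flips the same bit in P_i only; the keystream is unaffected. Decrypting the received ciphertext:
P0: S = E(K, 0b1110) = 0b0001; 0b1111 ⊕ 0b0001 = 0b1110.
P1: S = E(K, 0b0001) = 0b0000; 0b0101 ⊕ 0b0000 = 0b0101.
P2: S = E(K, 0b0000) = 0b1111; 0b0000 ⊕ 0b1111 = 0b1111.
P3: S = E(K, 0b1111) = 0b0010; 0b0100 ⊕ 0b0010 = 0b0110.
Blocks that differ from the original plaintext: P1.

P0 = 0b1110, P1 = 0b0101, P2 = 0b1111, P3 = 0b0110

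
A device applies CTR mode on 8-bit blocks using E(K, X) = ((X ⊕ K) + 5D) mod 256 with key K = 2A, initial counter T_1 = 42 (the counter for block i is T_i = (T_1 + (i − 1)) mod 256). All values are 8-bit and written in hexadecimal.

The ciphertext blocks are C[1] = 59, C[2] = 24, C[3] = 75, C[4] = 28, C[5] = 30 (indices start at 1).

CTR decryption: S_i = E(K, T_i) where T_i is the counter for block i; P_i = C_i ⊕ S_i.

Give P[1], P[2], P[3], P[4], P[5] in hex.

P[1] = 9C, P[2] = E2, P[3] = BE, P[4] = E4, P[5] = F9

P[1]: T = 42, S = E(K, T) = C5; 59 ⊕ C5 = 9C.
P[2]: T = 43, S = E(K, T) = C6; 24 ⊕ C6 = E2.
P[3]: T = 44, S = E(K, T) = CB; 75 ⊕ CB = BE.
P[4]: T = 45, S = E(K, T) = CC; 28 ⊕ CC = E4.
P[5]: T = 46, S = E(K, T) = C9; 30 ⊕ C9 = F9.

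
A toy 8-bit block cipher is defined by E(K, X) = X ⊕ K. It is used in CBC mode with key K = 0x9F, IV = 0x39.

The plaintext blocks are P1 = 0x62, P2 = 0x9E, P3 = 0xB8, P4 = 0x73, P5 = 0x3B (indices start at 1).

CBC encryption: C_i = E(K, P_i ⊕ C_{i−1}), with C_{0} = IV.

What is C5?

C5 = 0xAA

C1: P1 ⊕ 0x39 = 0x5B; E(K, 0x5B) = 0xC4.
C2: P2 ⊕ 0xC4 = 0x5A; E(K, 0x5A) = 0xC5.
C3: P3 ⊕ 0xC5 = 0x7D; E(K, 0x7D) = 0xE2.
C4: P4 ⊕ 0xE2 = 0x91; E(K, 0x91) = 0x0E.
C5: P5 ⊕ 0x0E = 0x35; E(K, 0x35) = 0xAA.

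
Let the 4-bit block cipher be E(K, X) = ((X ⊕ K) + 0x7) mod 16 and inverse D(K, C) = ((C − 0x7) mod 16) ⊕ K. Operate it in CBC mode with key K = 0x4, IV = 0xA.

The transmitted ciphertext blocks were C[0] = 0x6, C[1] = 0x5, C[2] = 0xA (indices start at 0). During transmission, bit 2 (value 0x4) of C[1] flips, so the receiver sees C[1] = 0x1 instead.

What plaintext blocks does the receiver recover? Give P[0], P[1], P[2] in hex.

P[0] = 0x1, P[1] = 0x8, P[2] = 0x6

CBC decryption: P_i = D(K, C_i) ⊕ C_{i−1}, with C_{−1} = IV.
Only C[1] changed, to 0x1. In CBC, a change in C_i garbles P_i and flips the same bit in P_{i+1}. Decrypting the received ciphertext:
P[0]: D(K, 0x6) = 0xB; 0xB ⊕ 0xA = 0x1.
P[1]: D(K, 0x1) = 0xE; 0xE ⊕ 0x6 = 0x8.
P[2]: D(K, 0xA) = 0x7; 0x7 ⊕ 0x1 = 0x6.
Blocks that differ from the original plaintext: P[1], P[2].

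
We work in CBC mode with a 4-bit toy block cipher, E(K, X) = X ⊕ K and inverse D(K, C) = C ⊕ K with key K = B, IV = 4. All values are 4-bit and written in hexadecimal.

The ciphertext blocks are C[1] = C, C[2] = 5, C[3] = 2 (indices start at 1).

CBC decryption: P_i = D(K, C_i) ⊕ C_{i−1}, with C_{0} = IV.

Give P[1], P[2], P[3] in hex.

P[1] = 3, P[2] = 2, P[3] = C

P[1]: D(K, C) = 7; 7 ⊕ 4 = 3.
P[2]: D(K, 5) = E; E ⊕ C = 2.
P[3]: D(K, 2) = 9; 9 ⊕ 5 = C.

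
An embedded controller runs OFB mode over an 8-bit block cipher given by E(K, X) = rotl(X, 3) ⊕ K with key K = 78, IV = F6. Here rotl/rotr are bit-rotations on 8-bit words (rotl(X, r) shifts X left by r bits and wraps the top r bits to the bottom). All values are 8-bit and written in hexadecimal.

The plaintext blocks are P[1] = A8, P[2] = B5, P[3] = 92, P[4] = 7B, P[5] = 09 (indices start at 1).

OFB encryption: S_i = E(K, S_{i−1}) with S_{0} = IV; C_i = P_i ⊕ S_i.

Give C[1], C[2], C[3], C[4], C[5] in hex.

C[1] = 67, C[2] = B3, C[3] = DA, C[4] = 41, C[5] = A0

C[1]: S = E(K, F6) = CF; A8 ⊕ CF = 67.
C[2]: S = E(K, CF) = 06; B5 ⊕ 06 = B3.
C[3]: S = E(K, 06) = 48; 92 ⊕ 48 = DA.
C[4]: S = E(K, 48) = 3A; 7B ⊕ 3A = 41.
C[5]: S = E(K, 3A) = A9; 09 ⊕ A9 = A0.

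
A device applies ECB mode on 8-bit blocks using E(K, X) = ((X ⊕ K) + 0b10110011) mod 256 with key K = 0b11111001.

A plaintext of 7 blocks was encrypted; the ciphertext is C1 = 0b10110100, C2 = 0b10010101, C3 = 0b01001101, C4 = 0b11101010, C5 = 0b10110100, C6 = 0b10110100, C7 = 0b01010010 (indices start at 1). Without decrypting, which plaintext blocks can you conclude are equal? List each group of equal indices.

P1 = P5 = P6

ECB encrypts each block independently with the same key, so equal ciphertext blocks imply equal plaintext blocks.
C1 = C5 = C6 = 0b10110100, so P1 = P5 = P6.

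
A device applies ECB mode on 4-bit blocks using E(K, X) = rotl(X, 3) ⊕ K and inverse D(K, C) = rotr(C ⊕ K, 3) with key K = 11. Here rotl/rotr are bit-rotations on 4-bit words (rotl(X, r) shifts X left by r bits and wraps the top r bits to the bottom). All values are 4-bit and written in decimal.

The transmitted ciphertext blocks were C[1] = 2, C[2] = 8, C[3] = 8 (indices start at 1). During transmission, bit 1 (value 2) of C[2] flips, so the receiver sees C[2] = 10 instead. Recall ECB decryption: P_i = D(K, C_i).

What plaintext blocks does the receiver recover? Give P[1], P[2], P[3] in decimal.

Only C[2] changed, to 10. In ECB, a change in C_i affects only P_i. Decrypting the received ciphertext:
P[1]: D(K, 2) = 3.
P[2]: D(K, 10) = 2.
P[3]: D(K, 8) = 6.
Blocks that differ from the original plaintext: P[2].

P[1] = 3, P[2] = 2, P[3] = 6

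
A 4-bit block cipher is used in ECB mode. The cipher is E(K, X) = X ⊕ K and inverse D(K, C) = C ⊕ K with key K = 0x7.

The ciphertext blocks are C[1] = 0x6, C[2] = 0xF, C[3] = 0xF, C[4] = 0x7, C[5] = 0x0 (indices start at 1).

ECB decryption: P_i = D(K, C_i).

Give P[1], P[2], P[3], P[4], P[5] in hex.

P[1] = 0x1, P[2] = 0x8, P[3] = 0x8, P[4] = 0x0, P[5] = 0x7

P[1]: D(K, 0x6) = 0x1.
P[2]: D(K, 0xF) = 0x8.
P[3]: D(K, 0xF) = 0x8.
P[4]: D(K, 0x7) = 0x0.
P[5]: D(K, 0x0) = 0x7.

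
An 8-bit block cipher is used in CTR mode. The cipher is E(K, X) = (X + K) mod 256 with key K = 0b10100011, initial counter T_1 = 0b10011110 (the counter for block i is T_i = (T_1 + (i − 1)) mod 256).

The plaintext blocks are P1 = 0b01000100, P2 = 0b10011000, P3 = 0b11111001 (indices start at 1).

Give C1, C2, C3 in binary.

CTR encryption: S_i = E(K, T_i) where T_i is the counter for block i; C_i = P_i ⊕ S_i.
C1: T = 0b10011110, S = E(K, T) = 0b01000001; 0b01000100 ⊕ 0b01000001 = 0b00000101.
C2: T = 0b10011111, S = E(K, T) = 0b01000010; 0b10011000 ⊕ 0b01000010 = 0b11011010.
C3: T = 0b10100000, S = E(K, T) = 0b01000011; 0b11111001 ⊕ 0b01000011 = 0b10111010.

C1 = 0b00000101, C2 = 0b11011010, C3 = 0b10111010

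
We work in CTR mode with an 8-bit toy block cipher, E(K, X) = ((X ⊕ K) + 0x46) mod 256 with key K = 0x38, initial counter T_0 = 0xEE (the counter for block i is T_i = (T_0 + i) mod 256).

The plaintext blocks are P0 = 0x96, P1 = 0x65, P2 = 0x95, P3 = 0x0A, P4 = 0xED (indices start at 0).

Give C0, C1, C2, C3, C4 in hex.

C0 = 0x8A, C1 = 0x78, C2 = 0x9B, C3 = 0x05, C4 = 0xFD

CTR encryption: S_i = E(K, T_i) where T_i is the counter for block i; C_i = P_i ⊕ S_i.
C0: T = 0xEE, S = E(K, T) = 0x1C; 0x96 ⊕ 0x1C = 0x8A.
C1: T = 0xEF, S = E(K, T) = 0x1D; 0x65 ⊕ 0x1D = 0x78.
C2: T = 0xF0, S = E(K, T) = 0x0E; 0x95 ⊕ 0x0E = 0x9B.
C3: T = 0xF1, S = E(K, T) = 0x0F; 0x0A ⊕ 0x0F = 0x05.
C4: T = 0xF2, S = E(K, T) = 0x10; 0xED ⊕ 0x10 = 0xFD.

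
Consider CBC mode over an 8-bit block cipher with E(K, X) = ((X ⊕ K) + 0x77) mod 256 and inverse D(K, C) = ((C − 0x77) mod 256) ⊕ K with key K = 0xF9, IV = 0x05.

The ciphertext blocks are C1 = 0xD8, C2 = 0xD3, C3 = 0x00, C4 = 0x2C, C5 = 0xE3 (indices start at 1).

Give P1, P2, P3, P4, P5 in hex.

CBC decryption: P_i = D(K, C_i) ⊕ C_{i−1}, with C_{0} = IV.
P1: D(K, 0xD8) = 0x98; 0x98 ⊕ 0x05 = 0x9D.
P2: D(K, 0xD3) = 0xA5; 0xA5 ⊕ 0xD8 = 0x7D.
P3: D(K, 0x00) = 0x70; 0x70 ⊕ 0xD3 = 0xA3.
P4: D(K, 0x2C) = 0x4C; 0x4C ⊕ 0x00 = 0x4C.
P5: D(K, 0xE3) = 0x95; 0x95 ⊕ 0x2C = 0xB9.

P1 = 0x9D, P2 = 0x7D, P3 = 0xA3, P4 = 0x4C, P5 = 0xB9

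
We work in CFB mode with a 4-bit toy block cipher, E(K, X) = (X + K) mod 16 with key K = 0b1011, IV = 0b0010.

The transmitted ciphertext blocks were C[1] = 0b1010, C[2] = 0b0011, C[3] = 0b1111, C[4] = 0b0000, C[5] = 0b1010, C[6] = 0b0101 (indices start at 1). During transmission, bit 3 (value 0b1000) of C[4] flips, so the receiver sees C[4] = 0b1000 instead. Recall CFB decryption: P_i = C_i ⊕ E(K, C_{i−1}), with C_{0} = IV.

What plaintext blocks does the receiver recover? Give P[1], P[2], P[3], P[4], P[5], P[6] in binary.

P[1] = 0b0111, P[2] = 0b0110, P[3] = 0b0001, P[4] = 0b0010, P[5] = 0b1001, P[6] = 0b0000

Only C[4] changed, to 0b1000. In CFB, a change in C_i flips the same bit in P_i and garbles P_{i+1}. Decrypting the received ciphertext:
P[1]: E(K, 0b0010) = 0b1101; 0b1010 ⊕ 0b1101 = 0b0111.
P[2]: E(K, 0b1010) = 0b0101; 0b0011 ⊕ 0b0101 = 0b0110.
P[3]: E(K, 0b0011) = 0b1110; 0b1111 ⊕ 0b1110 = 0b0001.
P[4]: E(K, 0b1111) = 0b1010; 0b1000 ⊕ 0b1010 = 0b0010.
P[5]: E(K, 0b1000) = 0b0011; 0b1010 ⊕ 0b0011 = 0b1001.
P[6]: E(K, 0b1010) = 0b0101; 0b0101 ⊕ 0b0101 = 0b0000.
Blocks that differ from the original plaintext: P[4], P[5].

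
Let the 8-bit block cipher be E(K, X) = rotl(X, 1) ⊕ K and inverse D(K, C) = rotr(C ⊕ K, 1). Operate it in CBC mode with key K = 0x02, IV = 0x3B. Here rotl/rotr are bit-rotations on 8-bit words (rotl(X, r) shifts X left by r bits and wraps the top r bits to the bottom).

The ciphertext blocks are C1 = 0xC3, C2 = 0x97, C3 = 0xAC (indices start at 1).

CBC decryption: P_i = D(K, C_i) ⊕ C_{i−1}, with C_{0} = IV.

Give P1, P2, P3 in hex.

P1: D(K, 0xC3) = 0xE0; 0xE0 ⊕ 0x3B = 0xDB.
P2: D(K, 0x97) = 0xCA; 0xCA ⊕ 0xC3 = 0x09.
P3: D(K, 0xAC) = 0x57; 0x57 ⊕ 0x97 = 0xC0.

P1 = 0xDB, P2 = 0x09, P3 = 0xC0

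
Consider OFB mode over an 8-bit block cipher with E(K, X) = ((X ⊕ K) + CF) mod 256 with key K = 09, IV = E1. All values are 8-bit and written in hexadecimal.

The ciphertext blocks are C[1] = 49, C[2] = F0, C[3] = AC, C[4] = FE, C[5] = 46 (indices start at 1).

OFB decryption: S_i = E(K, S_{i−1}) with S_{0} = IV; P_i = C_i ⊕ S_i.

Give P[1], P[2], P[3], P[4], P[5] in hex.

P[1]: S = E(K, E1) = B7; 49 ⊕ B7 = FE.
P[2]: S = E(K, B7) = 8D; F0 ⊕ 8D = 7D.
P[3]: S = E(K, 8D) = 53; AC ⊕ 53 = FF.
P[4]: S = E(K, 53) = 29; FE ⊕ 29 = D7.
P[5]: S = E(K, 29) = EF; 46 ⊕ EF = A9.

P[1] = FE, P[2] = 7D, P[3] = FF, P[4] = D7, P[5] = A9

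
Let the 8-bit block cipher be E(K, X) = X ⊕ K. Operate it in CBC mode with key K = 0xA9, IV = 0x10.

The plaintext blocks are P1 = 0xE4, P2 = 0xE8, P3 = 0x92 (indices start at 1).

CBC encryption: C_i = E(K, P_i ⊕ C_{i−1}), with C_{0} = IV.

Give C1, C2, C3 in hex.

C1: P1 ⊕ 0x10 = 0xF4; E(K, 0xF4) = 0x5D.
C2: P2 ⊕ 0x5D = 0xB5; E(K, 0xB5) = 0x1C.
C3: P3 ⊕ 0x1C = 0x8E; E(K, 0x8E) = 0x27.

C1 = 0x5D, C2 = 0x1C, C3 = 0x27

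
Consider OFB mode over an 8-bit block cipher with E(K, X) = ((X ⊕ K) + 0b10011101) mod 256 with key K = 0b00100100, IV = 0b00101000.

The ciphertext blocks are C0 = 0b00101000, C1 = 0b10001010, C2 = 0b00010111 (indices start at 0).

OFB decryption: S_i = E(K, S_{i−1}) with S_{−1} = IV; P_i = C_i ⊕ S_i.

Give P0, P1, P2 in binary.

P0 = 0b10000001, P1 = 0b10100000, P2 = 0b10111100

P0: S = E(K, 0b00101000) = 0b10101001; 0b00101000 ⊕ 0b10101001 = 0b10000001.
P1: S = E(K, 0b10101001) = 0b00101010; 0b10001010 ⊕ 0b00101010 = 0b10100000.
P2: S = E(K, 0b00101010) = 0b10101011; 0b00010111 ⊕ 0b10101011 = 0b10111100.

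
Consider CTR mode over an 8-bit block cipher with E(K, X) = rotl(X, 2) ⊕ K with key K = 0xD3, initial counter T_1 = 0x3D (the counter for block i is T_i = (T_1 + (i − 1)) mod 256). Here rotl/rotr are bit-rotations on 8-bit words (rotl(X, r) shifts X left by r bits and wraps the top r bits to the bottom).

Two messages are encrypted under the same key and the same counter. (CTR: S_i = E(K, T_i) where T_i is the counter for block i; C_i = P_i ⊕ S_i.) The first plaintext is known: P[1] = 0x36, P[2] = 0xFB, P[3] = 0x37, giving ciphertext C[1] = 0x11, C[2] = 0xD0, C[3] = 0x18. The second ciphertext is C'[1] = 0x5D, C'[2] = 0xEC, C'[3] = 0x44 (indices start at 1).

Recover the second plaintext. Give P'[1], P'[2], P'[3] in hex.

P'[1] = 0x7A, P'[2] = 0xC7, P'[3] = 0x6B

In CTR with a reused counter, both messages share the same keystream S_i, so C_i ⊕ C'_i = P_i ⊕ P'_i and thus P'_i = P_i ⊕ C_i ⊕ C'_i.
P'[1]: 0x36 ⊕ 0x11 ⊕ 0x5D = 0x7A.
P'[2]: 0xFB ⊕ 0xD0 ⊕ 0xEC = 0xC7.
P'[3]: 0x37 ⊕ 0x18 ⊕ 0x44 = 0x6B.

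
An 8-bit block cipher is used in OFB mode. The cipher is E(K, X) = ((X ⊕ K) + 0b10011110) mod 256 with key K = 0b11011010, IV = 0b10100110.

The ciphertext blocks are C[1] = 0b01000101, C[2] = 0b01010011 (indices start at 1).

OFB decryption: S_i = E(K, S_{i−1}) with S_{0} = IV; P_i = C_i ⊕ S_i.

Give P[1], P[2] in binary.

P[1]: S = E(K, 0b10100110) = 0b00011010; 0b01000101 ⊕ 0b00011010 = 0b01011111.
P[2]: S = E(K, 0b00011010) = 0b01011110; 0b01010011 ⊕ 0b01011110 = 0b00001101.

P[1] = 0b01011111, P[2] = 0b00001101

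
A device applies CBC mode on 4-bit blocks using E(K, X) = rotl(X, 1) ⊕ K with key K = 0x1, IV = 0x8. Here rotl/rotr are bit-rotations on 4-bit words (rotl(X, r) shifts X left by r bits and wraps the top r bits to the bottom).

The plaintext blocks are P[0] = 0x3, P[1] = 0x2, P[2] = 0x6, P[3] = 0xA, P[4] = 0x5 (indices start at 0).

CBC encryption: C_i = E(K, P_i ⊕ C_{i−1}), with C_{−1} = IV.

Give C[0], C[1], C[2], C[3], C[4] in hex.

C[0] = 0x6, C[1] = 0x9, C[2] = 0xE, C[3] = 0x9, C[4] = 0x8

C[0]: P[0] ⊕ 0x8 = 0xB; E(K, 0xB) = 0x6.
C[1]: P[1] ⊕ 0x6 = 0x4; E(K, 0x4) = 0x9.
C[2]: P[2] ⊕ 0x9 = 0xF; E(K, 0xF) = 0xE.
C[3]: P[3] ⊕ 0xE = 0x4; E(K, 0x4) = 0x9.
C[4]: P[4] ⊕ 0x9 = 0xC; E(K, 0xC) = 0x8.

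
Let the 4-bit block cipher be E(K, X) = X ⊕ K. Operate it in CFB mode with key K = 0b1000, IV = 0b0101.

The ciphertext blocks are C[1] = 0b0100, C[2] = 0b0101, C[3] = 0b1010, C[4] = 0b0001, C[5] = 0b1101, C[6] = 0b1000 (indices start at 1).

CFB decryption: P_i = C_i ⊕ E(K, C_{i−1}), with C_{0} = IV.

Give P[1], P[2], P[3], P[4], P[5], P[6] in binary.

P[1]: E(K, 0b0101) = 0b1101; 0b0100 ⊕ 0b1101 = 0b1001.
P[2]: E(K, 0b0100) = 0b1100; 0b0101 ⊕ 0b1100 = 0b1001.
P[3]: E(K, 0b0101) = 0b1101; 0b1010 ⊕ 0b1101 = 0b0111.
P[4]: E(K, 0b1010) = 0b0010; 0b0001 ⊕ 0b0010 = 0b0011.
P[5]: E(K, 0b0001) = 0b1001; 0b1101 ⊕ 0b1001 = 0b0100.
P[6]: E(K, 0b1101) = 0b0101; 0b1000 ⊕ 0b0101 = 0b1101.

P[1] = 0b1001, P[2] = 0b1001, P[3] = 0b0111, P[4] = 0b0011, P[5] = 0b0100, P[6] = 0b1101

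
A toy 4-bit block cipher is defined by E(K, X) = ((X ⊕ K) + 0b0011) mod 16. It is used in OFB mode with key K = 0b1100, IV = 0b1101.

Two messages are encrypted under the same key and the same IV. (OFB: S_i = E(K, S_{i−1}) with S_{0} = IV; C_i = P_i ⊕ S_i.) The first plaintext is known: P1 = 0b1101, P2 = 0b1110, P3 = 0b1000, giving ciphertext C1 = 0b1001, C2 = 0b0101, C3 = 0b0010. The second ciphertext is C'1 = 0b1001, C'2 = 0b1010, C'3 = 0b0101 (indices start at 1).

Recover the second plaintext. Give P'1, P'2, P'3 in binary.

In OFB with a reused IV, both messages share the same keystream S_i, so C_i ⊕ C'_i = P_i ⊕ P'_i and thus P'_i = P_i ⊕ C_i ⊕ C'_i.
P'1: 0b1101 ⊕ 0b1001 ⊕ 0b1001 = 0b1101.
P'2: 0b1110 ⊕ 0b0101 ⊕ 0b1010 = 0b0001.
P'3: 0b1000 ⊕ 0b0010 ⊕ 0b0101 = 0b1111.

P'1 = 0b1101, P'2 = 0b0001, P'3 = 0b1111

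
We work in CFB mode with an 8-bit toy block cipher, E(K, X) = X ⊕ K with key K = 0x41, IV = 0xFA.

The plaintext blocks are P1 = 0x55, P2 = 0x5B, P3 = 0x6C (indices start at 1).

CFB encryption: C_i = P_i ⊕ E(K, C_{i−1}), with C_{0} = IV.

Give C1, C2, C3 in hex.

C1 = 0xEE, C2 = 0xF4, C3 = 0xD9

C1: E(K, 0xFA) = 0xBB; 0x55 ⊕ 0xBB = 0xEE.
C2: E(K, 0xEE) = 0xAF; 0x5B ⊕ 0xAF = 0xF4.
C3: E(K, 0xF4) = 0xB5; 0x6C ⊕ 0xB5 = 0xD9.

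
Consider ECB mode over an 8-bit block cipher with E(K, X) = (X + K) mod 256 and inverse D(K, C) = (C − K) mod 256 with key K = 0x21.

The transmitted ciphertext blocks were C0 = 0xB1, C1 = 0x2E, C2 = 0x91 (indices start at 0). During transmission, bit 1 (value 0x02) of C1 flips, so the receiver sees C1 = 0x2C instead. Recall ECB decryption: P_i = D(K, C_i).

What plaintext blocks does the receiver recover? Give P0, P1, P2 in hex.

Only C1 changed, to 0x2C. In ECB, a change in C_i affects only P_i. Decrypting the received ciphertext:
P0: D(K, 0xB1) = 0x90.
P1: D(K, 0x2C) = 0x0B.
P2: D(K, 0x91) = 0x70.
Blocks that differ from the original plaintext: P1.

P0 = 0x90, P1 = 0x0B, P2 = 0x70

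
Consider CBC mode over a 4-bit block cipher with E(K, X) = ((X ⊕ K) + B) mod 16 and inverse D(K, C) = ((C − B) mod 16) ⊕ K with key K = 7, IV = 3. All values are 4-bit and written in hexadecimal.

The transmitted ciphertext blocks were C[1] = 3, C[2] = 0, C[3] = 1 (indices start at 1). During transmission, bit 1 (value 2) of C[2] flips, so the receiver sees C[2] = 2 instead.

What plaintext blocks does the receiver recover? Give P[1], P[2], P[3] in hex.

P[1] = C, P[2] = 3, P[3] = 3

CBC decryption: P_i = D(K, C_i) ⊕ C_{i−1}, with C_{0} = IV.
Only C[2] changed, to 2. In CBC, a change in C_i garbles P_i and flips the same bit in P_{i+1}. Decrypting the received ciphertext:
P[1]: D(K, 3) = F; F ⊕ 3 = C.
P[2]: D(K, 2) = 0; 0 ⊕ 3 = 3.
P[3]: D(K, 1) = 1; 1 ⊕ 2 = 3.
Blocks that differ from the original plaintext: P[2], P[3].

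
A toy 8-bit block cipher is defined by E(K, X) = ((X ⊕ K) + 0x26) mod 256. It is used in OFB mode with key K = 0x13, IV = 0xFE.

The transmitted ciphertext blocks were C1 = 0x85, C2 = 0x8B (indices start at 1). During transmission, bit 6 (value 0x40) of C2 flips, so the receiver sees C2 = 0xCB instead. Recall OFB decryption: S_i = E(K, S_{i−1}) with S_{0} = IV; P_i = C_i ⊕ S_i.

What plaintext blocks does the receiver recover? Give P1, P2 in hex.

Only C2 changed, to 0xCB. In OFB, a change in C_i flips the same bit in P_i only; the keystream is unaffected. Decrypting the received ciphertext:
P1: S = E(K, 0xFE) = 0x13; 0x85 ⊕ 0x13 = 0x96.
P2: S = E(K, 0x13) = 0x26; 0xCB ⊕ 0x26 = 0xED.
Blocks that differ from the original plaintext: P2.

P1 = 0x96, P2 = 0xED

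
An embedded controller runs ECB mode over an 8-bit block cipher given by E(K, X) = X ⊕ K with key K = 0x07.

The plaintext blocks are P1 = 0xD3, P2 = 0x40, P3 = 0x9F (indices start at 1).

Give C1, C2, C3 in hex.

C1 = 0xD4, C2 = 0x47, C3 = 0x98

ECB encryption: C_i = E(K, P_i).
C1: E(K, 0xD3) = 0xD4.
C2: E(K, 0x40) = 0x47.
C3: E(K, 0x9F) = 0x98.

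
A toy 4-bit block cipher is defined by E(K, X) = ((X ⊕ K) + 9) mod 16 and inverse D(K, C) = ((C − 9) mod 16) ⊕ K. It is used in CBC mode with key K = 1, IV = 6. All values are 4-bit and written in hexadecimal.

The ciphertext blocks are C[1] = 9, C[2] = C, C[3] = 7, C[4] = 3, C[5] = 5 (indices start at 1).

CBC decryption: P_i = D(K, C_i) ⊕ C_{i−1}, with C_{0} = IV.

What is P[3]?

P[3] = 3

P[3]: D(K, 7) = F; F ⊕ C = 3.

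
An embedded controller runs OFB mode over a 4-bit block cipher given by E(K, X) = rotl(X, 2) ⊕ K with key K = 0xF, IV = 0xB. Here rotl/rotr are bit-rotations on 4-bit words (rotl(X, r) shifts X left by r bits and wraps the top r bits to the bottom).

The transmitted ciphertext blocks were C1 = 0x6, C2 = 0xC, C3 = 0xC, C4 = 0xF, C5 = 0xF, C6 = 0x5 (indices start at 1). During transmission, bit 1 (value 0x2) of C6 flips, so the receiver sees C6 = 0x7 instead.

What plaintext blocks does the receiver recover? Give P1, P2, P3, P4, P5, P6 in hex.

OFB decryption: S_i = E(K, S_{i−1}) with S_{0} = IV; P_i = C_i ⊕ S_i.
Only C6 changed, to 0x7. In OFB, a change in C_i flips the same bit in P_i only; the keystream is unaffected. Decrypting the received ciphertext:
P1: S = E(K, 0xB) = 0x1; 0x6 ⊕ 0x1 = 0x7.
P2: S = E(K, 0x1) = 0xB; 0xC ⊕ 0xB = 0x7.
P3: S = E(K, 0xB) = 0x1; 0xC ⊕ 0x1 = 0xD.
P4: S = E(K, 0x1) = 0xB; 0xF ⊕ 0xB = 0x4.
P5: S = E(K, 0xB) = 0x1; 0xF ⊕ 0x1 = 0xE.
P6: S = E(K, 0x1) = 0xB; 0x7 ⊕ 0xB = 0xC.
Blocks that differ from the original plaintext: P6.

P1 = 0x7, P2 = 0x7, P3 = 0xD, P4 = 0x4, P5 = 0xE, P6 = 0xC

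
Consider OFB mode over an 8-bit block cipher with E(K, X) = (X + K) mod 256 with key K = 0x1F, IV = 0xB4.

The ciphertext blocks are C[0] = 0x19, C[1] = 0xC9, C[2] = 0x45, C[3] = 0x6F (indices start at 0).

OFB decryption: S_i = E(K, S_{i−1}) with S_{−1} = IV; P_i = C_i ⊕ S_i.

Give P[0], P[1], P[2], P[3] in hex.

P[0]: S = E(K, 0xB4) = 0xD3; 0x19 ⊕ 0xD3 = 0xCA.
P[1]: S = E(K, 0xD3) = 0xF2; 0xC9 ⊕ 0xF2 = 0x3B.
P[2]: S = E(K, 0xF2) = 0x11; 0x45 ⊕ 0x11 = 0x54.
P[3]: S = E(K, 0x11) = 0x30; 0x6F ⊕ 0x30 = 0x5F.

P[0] = 0xCA, P[1] = 0x3B, P[2] = 0x54, P[3] = 0x5F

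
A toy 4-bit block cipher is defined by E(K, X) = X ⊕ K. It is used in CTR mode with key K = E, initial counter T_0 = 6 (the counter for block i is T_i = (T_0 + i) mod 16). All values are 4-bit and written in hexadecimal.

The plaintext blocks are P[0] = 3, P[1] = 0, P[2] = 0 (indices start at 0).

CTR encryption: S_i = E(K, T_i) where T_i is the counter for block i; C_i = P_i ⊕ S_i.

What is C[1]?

C[0]: T = 6, S = E(K, T) = 8; 3 ⊕ 8 = B.
C[1]: T = 7, S = E(K, T) = 9; 0 ⊕ 9 = 9.

C[1] = 9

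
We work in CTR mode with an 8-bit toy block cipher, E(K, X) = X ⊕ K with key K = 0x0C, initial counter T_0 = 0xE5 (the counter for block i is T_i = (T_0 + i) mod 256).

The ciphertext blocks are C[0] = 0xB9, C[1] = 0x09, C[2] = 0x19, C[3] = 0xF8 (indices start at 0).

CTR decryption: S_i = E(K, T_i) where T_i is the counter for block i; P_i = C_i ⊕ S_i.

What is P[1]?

P[1] = 0xE3

P[1]: T = 0xE6, S = E(K, T) = 0xEA; 0x09 ⊕ 0xEA = 0xE3.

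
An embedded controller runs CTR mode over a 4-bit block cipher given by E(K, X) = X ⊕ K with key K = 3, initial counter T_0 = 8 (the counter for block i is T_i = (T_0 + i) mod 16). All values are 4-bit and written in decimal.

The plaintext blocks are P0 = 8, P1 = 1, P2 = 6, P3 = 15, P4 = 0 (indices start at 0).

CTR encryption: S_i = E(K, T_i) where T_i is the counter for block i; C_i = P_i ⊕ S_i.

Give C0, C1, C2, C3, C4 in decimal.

C0 = 3, C1 = 11, C2 = 15, C3 = 7, C4 = 15

C0: T = 8, S = E(K, T) = 11; 8 ⊕ 11 = 3.
C1: T = 9, S = E(K, T) = 10; 1 ⊕ 10 = 11.
C2: T = 10, S = E(K, T) = 9; 6 ⊕ 9 = 15.
C3: T = 11, S = E(K, T) = 8; 15 ⊕ 8 = 7.
C4: T = 12, S = E(K, T) = 15; 0 ⊕ 15 = 15.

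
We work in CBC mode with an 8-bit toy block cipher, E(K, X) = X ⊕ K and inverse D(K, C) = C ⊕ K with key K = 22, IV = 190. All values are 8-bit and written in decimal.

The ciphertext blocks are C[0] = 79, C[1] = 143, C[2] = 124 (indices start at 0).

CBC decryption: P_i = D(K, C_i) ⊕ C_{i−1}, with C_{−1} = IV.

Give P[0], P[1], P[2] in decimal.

P[0]: D(K, 79) = 89; 89 ⊕ 190 = 231.
P[1]: D(K, 143) = 153; 153 ⊕ 79 = 214.
P[2]: D(K, 124) = 106; 106 ⊕ 143 = 229.

P[0] = 231, P[1] = 214, P[2] = 229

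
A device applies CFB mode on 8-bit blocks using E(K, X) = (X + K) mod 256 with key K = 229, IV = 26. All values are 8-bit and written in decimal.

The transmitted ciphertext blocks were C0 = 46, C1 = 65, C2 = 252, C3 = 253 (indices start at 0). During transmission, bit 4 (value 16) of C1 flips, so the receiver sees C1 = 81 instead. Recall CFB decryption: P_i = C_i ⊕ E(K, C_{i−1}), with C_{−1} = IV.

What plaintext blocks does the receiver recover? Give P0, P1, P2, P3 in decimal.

Only C1 changed, to 81. In CFB, a change in C_i flips the same bit in P_i and garbles P_{i+1}. Decrypting the received ciphertext:
P0: E(K, 26) = 255; 46 ⊕ 255 = 209.
P1: E(K, 46) = 19; 81 ⊕ 19 = 66.
P2: E(K, 81) = 54; 252 ⊕ 54 = 202.
P3: E(K, 252) = 225; 253 ⊕ 225 = 28.
Blocks that differ from the original plaintext: P1, P2.

P0 = 209, P1 = 66, P2 = 202, P3 = 28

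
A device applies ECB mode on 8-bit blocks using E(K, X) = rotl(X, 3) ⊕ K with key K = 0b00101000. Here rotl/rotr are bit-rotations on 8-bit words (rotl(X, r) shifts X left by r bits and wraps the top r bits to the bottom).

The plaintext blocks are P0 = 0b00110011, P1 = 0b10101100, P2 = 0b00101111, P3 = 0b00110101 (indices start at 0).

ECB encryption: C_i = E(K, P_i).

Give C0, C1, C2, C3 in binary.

C0 = 0b10110001, C1 = 0b01001101, C2 = 0b01010001, C3 = 0b10000001

C0: E(K, 0b00110011) = 0b10110001.
C1: E(K, 0b10101100) = 0b01001101.
C2: E(K, 0b00101111) = 0b01010001.
C3: E(K, 0b00110101) = 0b10000001.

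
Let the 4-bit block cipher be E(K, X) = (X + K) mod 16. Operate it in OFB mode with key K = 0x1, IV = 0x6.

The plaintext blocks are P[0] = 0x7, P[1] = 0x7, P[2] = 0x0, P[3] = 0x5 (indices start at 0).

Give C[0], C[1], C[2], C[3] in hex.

C[0] = 0x0, C[1] = 0xF, C[2] = 0x9, C[3] = 0xF

OFB encryption: S_i = E(K, S_{i−1}) with S_{−1} = IV; C_i = P_i ⊕ S_i.
C[0]: S = E(K, 0x6) = 0x7; 0x7 ⊕ 0x7 = 0x0.
C[1]: S = E(K, 0x7) = 0x8; 0x7 ⊕ 0x8 = 0xF.
C[2]: S = E(K, 0x8) = 0x9; 0x0 ⊕ 0x9 = 0x9.
C[3]: S = E(K, 0x9) = 0xA; 0x5 ⊕ 0xA = 0xF.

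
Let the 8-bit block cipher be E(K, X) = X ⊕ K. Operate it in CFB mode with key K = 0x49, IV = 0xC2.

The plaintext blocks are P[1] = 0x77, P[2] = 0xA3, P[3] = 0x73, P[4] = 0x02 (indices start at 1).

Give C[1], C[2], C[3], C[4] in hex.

CFB encryption: C_i = P_i ⊕ E(K, C_{i−1}), with C_{0} = IV.
C[1]: E(K, 0xC2) = 0x8B; 0x77 ⊕ 0x8B = 0xFC.
C[2]: E(K, 0xFC) = 0xB5; 0xA3 ⊕ 0xB5 = 0x16.
C[3]: E(K, 0x16) = 0x5F; 0x73 ⊕ 0x5F = 0x2C.
C[4]: E(K, 0x2C) = 0x65; 0x02 ⊕ 0x65 = 0x67.

C[1] = 0xFC, C[2] = 0x16, C[3] = 0x2C, C[4] = 0x67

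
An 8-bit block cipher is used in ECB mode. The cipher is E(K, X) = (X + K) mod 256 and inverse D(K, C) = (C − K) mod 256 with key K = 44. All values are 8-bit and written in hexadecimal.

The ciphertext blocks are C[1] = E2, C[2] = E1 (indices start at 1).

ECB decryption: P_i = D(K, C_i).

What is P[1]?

P[1] = 9E

P[1]: D(K, E2) = 9E.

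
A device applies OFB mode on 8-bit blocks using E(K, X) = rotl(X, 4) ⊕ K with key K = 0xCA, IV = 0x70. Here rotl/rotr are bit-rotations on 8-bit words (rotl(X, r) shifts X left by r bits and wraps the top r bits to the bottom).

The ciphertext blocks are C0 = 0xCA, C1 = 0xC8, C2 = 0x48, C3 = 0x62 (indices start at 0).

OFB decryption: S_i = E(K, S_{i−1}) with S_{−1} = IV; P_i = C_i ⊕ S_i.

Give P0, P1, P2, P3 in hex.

P0 = 0x07, P1 = 0xDE, P2 = 0xE3, P3 = 0x12

P0: S = E(K, 0x70) = 0xCD; 0xCA ⊕ 0xCD = 0x07.
P1: S = E(K, 0xCD) = 0x16; 0xC8 ⊕ 0x16 = 0xDE.
P2: S = E(K, 0x16) = 0xAB; 0x48 ⊕ 0xAB = 0xE3.
P3: S = E(K, 0xAB) = 0x70; 0x62 ⊕ 0x70 = 0x12.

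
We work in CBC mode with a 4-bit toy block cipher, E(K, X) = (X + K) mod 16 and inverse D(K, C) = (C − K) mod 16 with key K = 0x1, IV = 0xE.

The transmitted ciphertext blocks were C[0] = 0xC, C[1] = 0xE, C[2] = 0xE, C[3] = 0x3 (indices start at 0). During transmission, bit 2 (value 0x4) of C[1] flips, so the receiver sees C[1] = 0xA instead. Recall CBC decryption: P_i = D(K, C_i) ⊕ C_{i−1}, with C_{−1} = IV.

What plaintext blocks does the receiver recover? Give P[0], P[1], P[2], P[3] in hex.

Only C[1] changed, to 0xA. In CBC, a change in C_i garbles P_i and flips the same bit in P_{i+1}. Decrypting the received ciphertext:
P[0]: D(K, 0xC) = 0xB; 0xB ⊕ 0xE = 0x5.
P[1]: D(K, 0xA) = 0x9; 0x9 ⊕ 0xC = 0x5.
P[2]: D(K, 0xE) = 0xD; 0xD ⊕ 0xA = 0x7.
P[3]: D(K, 0x3) = 0x2; 0x2 ⊕ 0xE = 0xC.
Blocks that differ from the original plaintext: P[1], P[2].

P[0] = 0x5, P[1] = 0x5, P[2] = 0x7, P[3] = 0xC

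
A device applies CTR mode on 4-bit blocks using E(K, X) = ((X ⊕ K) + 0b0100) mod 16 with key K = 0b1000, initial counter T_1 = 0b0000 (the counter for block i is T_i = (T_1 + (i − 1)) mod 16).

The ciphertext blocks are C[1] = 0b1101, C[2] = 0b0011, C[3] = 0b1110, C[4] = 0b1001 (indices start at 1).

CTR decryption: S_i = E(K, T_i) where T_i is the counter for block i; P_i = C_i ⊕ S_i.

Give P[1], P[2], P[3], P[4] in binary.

P[1]: T = 0b0000, S = E(K, T) = 0b1100; 0b1101 ⊕ 0b1100 = 0b0001.
P[2]: T = 0b0001, S = E(K, T) = 0b1101; 0b0011 ⊕ 0b1101 = 0b1110.
P[3]: T = 0b0010, S = E(K, T) = 0b1110; 0b1110 ⊕ 0b1110 = 0b0000.
P[4]: T = 0b0011, S = E(K, T) = 0b1111; 0b1001 ⊕ 0b1111 = 0b0110.

P[1] = 0b0001, P[2] = 0b1110, P[3] = 0b0000, P[4] = 0b0110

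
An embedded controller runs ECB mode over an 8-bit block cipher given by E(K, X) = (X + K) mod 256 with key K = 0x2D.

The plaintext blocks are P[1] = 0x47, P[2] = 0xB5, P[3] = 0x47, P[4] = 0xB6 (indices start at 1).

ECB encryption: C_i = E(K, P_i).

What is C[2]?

C[2]: E(K, 0xB5) = 0xE2.

C[2] = 0xE2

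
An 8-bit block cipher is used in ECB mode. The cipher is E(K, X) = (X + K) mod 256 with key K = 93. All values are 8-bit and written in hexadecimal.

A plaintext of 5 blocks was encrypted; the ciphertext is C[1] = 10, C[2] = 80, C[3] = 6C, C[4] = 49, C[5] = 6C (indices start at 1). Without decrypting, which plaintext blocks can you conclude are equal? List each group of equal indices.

ECB encrypts each block independently with the same key, so equal ciphertext blocks imply equal plaintext blocks.
C[3] = C[5] = 6C, so P[3] = P[5].

P[3] = P[5]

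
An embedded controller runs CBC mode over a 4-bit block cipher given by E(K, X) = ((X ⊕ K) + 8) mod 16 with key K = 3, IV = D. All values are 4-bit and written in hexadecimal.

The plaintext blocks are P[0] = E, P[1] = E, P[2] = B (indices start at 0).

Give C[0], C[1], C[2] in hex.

C[0] = 8, C[1] = D, C[2] = D

CBC encryption: C_i = E(K, P_i ⊕ C_{i−1}), with C_{−1} = IV.
C[0]: P[0] ⊕ D = 3; E(K, 3) = 8.
C[1]: P[1] ⊕ 8 = 6; E(K, 6) = D.
C[2]: P[2] ⊕ D = 6; E(K, 6) = D.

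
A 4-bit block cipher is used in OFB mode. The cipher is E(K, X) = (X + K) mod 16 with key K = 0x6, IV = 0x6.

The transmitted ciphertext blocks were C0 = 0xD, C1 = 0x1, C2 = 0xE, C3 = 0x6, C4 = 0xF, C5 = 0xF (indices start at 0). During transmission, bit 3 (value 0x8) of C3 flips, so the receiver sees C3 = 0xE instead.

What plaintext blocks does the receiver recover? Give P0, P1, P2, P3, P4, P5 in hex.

P0 = 0x1, P1 = 0x3, P2 = 0x6, P3 = 0x0, P4 = 0xB, P5 = 0x5

OFB decryption: S_i = E(K, S_{i−1}) with S_{−1} = IV; P_i = C_i ⊕ S_i.
Only C3 changed, to 0xE. In OFB, a change in C_i flips the same bit in P_i only; the keystream is unaffected. Decrypting the received ciphertext:
P0: S = E(K, 0x6) = 0xC; 0xD ⊕ 0xC = 0x1.
P1: S = E(K, 0xC) = 0x2; 0x1 ⊕ 0x2 = 0x3.
P2: S = E(K, 0x2) = 0x8; 0xE ⊕ 0x8 = 0x6.
P3: S = E(K, 0x8) = 0xE; 0xE ⊕ 0xE = 0x0.
P4: S = E(K, 0xE) = 0x4; 0xF ⊕ 0x4 = 0xB.
P5: S = E(K, 0x4) = 0xA; 0xF ⊕ 0xA = 0x5.
Blocks that differ from the original plaintext: P3.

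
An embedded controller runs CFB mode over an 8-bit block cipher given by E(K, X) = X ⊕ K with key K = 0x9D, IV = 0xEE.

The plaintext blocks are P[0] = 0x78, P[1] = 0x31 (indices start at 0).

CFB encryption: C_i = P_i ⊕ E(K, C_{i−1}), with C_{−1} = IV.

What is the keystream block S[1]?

0x96

C[0]: E(K, 0xEE) = 0x73; 0x78 ⊕ 0x73 = 0x0B.
C[1]: E(K, 0x0B) = 0x96; 0x31 ⊕ 0x96 = 0xA7.
So S[1] = 0x96.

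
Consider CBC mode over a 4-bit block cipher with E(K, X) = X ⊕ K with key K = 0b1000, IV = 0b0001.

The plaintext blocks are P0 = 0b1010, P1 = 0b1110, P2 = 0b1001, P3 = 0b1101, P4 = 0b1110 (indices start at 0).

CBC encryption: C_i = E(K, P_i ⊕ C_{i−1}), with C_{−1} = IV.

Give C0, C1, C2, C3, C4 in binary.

C0: P0 ⊕ 0b0001 = 0b1011; E(K, 0b1011) = 0b0011.
C1: P1 ⊕ 0b0011 = 0b1101; E(K, 0b1101) = 0b0101.
C2: P2 ⊕ 0b0101 = 0b1100; E(K, 0b1100) = 0b0100.
C3: P3 ⊕ 0b0100 = 0b1001; E(K, 0b1001) = 0b0001.
C4: P4 ⊕ 0b0001 = 0b1111; E(K, 0b1111) = 0b0111.

C0 = 0b0011, C1 = 0b0101, C2 = 0b0100, C3 = 0b0001, C4 = 0b0111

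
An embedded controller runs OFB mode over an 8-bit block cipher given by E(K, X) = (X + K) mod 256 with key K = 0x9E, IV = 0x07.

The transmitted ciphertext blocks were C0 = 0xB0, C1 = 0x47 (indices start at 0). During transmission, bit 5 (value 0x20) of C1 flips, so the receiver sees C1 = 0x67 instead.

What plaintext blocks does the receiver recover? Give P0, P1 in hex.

P0 = 0x15, P1 = 0x24

OFB decryption: S_i = E(K, S_{i−1}) with S_{−1} = IV; P_i = C_i ⊕ S_i.
Only C1 changed, to 0x67. In OFB, a change in C_i flips the same bit in P_i only; the keystream is unaffected. Decrypting the received ciphertext:
P0: S = E(K, 0x07) = 0xA5; 0xB0 ⊕ 0xA5 = 0x15.
P1: S = E(K, 0xA5) = 0x43; 0x67 ⊕ 0x43 = 0x24.
Blocks that differ from the original plaintext: P1.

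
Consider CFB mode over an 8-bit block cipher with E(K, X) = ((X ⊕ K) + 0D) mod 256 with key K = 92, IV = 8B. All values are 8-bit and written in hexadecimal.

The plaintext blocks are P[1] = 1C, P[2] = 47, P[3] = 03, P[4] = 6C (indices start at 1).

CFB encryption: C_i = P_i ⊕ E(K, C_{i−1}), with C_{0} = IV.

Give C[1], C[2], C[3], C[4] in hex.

C[1] = 3A, C[2] = F2, C[3] = 6E, C[4] = 65

C[1]: E(K, 8B) = 26; 1C ⊕ 26 = 3A.
C[2]: E(K, 3A) = B5; 47 ⊕ B5 = F2.
C[3]: E(K, F2) = 6D; 03 ⊕ 6D = 6E.
C[4]: E(K, 6E) = 09; 6C ⊕ 09 = 65.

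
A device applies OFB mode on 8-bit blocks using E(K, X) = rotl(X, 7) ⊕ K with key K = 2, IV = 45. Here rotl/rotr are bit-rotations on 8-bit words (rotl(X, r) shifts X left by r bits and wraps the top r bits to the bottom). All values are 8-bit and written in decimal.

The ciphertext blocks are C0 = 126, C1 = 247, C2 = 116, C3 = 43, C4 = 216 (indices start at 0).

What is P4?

OFB decryption: S_i = E(K, S_{i−1}) with S_{−1} = IV; P_i = C_i ⊕ S_i.
P0: S = E(K, 45) = 148; 126 ⊕ 148 = 234.
P1: S = E(K, 148) = 72; 247 ⊕ 72 = 191.
P2: S = E(K, 72) = 38; 116 ⊕ 38 = 82.
P3: S = E(K, 38) = 17; 43 ⊕ 17 = 58.
P4: S = E(K, 17) = 138; 216 ⊕ 138 = 82.

P4 = 82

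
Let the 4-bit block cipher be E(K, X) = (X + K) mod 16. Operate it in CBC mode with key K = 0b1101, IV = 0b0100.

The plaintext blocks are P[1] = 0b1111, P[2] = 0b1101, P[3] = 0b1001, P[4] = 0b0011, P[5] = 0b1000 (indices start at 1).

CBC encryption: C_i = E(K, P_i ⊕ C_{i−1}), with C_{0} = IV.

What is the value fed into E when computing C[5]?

0b0000

C[1]: P[1] ⊕ 0b0100 = 0b1011; E(K, 0b1011) = 0b1000.
C[2]: P[2] ⊕ 0b1000 = 0b0101; E(K, 0b0101) = 0b0010.
C[3]: P[3] ⊕ 0b0010 = 0b1011; E(K, 0b1011) = 0b1000.
C[4]: P[4] ⊕ 0b1000 = 0b1011; E(K, 0b1011) = 0b1000.
C[5]: P[5] ⊕ 0b1000 = 0b0000; E(K, 0b0000) = 0b1101.
So the input to E for block [5] is 0b0000.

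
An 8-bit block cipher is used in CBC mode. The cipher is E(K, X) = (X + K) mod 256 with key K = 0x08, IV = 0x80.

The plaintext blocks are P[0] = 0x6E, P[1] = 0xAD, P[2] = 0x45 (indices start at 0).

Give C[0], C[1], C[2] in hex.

CBC encryption: C_i = E(K, P_i ⊕ C_{i−1}), with C_{−1} = IV.
C[0]: P[0] ⊕ 0x80 = 0xEE; E(K, 0xEE) = 0xF6.
C[1]: P[1] ⊕ 0xF6 = 0x5B; E(K, 0x5B) = 0x63.
C[2]: P[2] ⊕ 0x63 = 0x26; E(K, 0x26) = 0x2E.

C[0] = 0xF6, C[1] = 0x63, C[2] = 0x2E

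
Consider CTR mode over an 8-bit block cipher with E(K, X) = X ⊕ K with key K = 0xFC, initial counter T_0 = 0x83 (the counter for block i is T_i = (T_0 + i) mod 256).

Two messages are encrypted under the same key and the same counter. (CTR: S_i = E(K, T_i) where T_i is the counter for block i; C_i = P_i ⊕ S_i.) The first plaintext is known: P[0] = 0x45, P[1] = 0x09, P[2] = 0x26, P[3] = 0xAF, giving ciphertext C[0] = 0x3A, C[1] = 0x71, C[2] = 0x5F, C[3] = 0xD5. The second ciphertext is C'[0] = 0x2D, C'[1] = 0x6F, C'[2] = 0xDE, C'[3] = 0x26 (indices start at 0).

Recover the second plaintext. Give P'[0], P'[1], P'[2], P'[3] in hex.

P'[0] = 0x52, P'[1] = 0x17, P'[2] = 0xA7, P'[3] = 0x5C

In CTR with a reused counter, both messages share the same keystream S_i, so C_i ⊕ C'_i = P_i ⊕ P'_i and thus P'_i = P_i ⊕ C_i ⊕ C'_i.
P'[0]: 0x45 ⊕ 0x3A ⊕ 0x2D = 0x52.
P'[1]: 0x09 ⊕ 0x71 ⊕ 0x6F = 0x17.
P'[2]: 0x26 ⊕ 0x5F ⊕ 0xDE = 0xA7.
P'[3]: 0xAF ⊕ 0xD5 ⊕ 0x26 = 0x5C.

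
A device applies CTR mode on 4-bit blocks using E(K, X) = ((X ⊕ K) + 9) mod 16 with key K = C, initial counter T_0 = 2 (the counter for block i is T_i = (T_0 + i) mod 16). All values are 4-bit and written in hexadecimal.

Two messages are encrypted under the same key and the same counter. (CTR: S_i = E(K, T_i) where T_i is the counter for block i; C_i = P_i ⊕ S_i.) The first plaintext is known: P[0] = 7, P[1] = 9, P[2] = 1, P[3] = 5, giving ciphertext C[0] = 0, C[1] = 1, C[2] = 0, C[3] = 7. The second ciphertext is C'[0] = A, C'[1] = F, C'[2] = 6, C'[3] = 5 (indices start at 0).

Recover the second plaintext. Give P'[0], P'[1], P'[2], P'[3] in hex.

P'[0] = D, P'[1] = 7, P'[2] = 7, P'[3] = 7

In CTR with a reused counter, both messages share the same keystream S_i, so C_i ⊕ C'_i = P_i ⊕ P'_i and thus P'_i = P_i ⊕ C_i ⊕ C'_i.
P'[0]: 7 ⊕ 0 ⊕ A = D.
P'[1]: 9 ⊕ 1 ⊕ F = 7.
P'[2]: 1 ⊕ 0 ⊕ 6 = 7.
P'[3]: 5 ⊕ 7 ⊕ 5 = 7.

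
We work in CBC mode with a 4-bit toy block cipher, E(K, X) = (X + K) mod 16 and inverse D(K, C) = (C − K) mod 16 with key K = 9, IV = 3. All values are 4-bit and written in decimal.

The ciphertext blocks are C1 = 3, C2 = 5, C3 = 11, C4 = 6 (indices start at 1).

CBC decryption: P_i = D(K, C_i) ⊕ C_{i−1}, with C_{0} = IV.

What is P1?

P1: D(K, 3) = 10; 10 ⊕ 3 = 9.

P1 = 9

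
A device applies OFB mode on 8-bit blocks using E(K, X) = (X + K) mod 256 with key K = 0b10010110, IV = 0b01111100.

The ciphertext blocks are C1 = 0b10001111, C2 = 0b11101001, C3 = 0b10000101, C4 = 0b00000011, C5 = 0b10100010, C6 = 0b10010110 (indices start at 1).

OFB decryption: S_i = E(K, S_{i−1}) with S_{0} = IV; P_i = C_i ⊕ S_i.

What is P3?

P3 = 0b10111011

P1: S = E(K, 0b01111100) = 0b00010010; 0b10001111 ⊕ 0b00010010 = 0b10011101.
P2: S = E(K, 0b00010010) = 0b10101000; 0b11101001 ⊕ 0b10101000 = 0b01000001.
P3: S = E(K, 0b10101000) = 0b00111110; 0b10000101 ⊕ 0b00111110 = 0b10111011.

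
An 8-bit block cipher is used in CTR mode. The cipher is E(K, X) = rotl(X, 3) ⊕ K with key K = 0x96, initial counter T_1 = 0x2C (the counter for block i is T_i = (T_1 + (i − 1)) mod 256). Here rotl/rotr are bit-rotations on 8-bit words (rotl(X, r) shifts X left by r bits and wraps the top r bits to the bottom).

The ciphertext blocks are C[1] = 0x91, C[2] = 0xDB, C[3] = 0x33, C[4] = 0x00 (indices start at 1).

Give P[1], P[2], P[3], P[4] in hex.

CTR decryption: S_i = E(K, T_i) where T_i is the counter for block i; P_i = C_i ⊕ S_i.
P[1]: T = 0x2C, S = E(K, T) = 0xF7; 0x91 ⊕ 0xF7 = 0x66.
P[2]: T = 0x2D, S = E(K, T) = 0xFF; 0xDB ⊕ 0xFF = 0x24.
P[3]: T = 0x2E, S = E(K, T) = 0xE7; 0x33 ⊕ 0xE7 = 0xD4.
P[4]: T = 0x2F, S = E(K, T) = 0xEF; 0x00 ⊕ 0xEF = 0xEF.

P[1] = 0x66, P[2] = 0x24, P[3] = 0xD4, P[4] = 0xEF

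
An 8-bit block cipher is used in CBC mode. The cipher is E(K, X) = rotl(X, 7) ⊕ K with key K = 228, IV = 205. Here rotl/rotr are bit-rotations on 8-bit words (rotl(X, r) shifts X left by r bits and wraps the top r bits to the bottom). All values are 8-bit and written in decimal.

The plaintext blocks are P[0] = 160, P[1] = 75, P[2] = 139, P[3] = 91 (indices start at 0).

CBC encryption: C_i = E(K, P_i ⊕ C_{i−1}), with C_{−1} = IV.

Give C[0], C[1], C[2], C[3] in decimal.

C[0]: P[0] ⊕ 205 = 109; E(K, 109) = 82.
C[1]: P[1] ⊕ 82 = 25; E(K, 25) = 104.
C[2]: P[2] ⊕ 104 = 227; E(K, 227) = 21.
C[3]: P[3] ⊕ 21 = 78; E(K, 78) = 195.

C[0] = 82, C[1] = 104, C[2] = 21, C[3] = 195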